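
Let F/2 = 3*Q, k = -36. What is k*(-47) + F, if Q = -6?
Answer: 1656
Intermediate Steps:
F = -36 (F = 2*(3*(-6)) = 2*(-18) = -36)
k*(-47) + F = -36*(-47) - 36 = 1692 - 36 = 1656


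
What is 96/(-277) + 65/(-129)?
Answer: -30389/35733 ≈ -0.85045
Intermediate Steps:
96/(-277) + 65/(-129) = 96*(-1/277) + 65*(-1/129) = -96/277 - 65/129 = -30389/35733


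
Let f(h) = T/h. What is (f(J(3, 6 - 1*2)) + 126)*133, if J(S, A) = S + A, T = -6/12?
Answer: 33497/2 ≈ 16749.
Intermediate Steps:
T = -½ (T = -6*1/12 = -½ ≈ -0.50000)
J(S, A) = A + S
f(h) = -1/(2*h)
(f(J(3, 6 - 1*2)) + 126)*133 = (-1/(2*((6 - 1*2) + 3)) + 126)*133 = (-1/(2*((6 - 2) + 3)) + 126)*133 = (-1/(2*(4 + 3)) + 126)*133 = (-½/7 + 126)*133 = (-½*⅐ + 126)*133 = (-1/14 + 126)*133 = (1763/14)*133 = 33497/2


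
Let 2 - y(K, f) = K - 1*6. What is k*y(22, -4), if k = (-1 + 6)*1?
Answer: -70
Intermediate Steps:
y(K, f) = 8 - K (y(K, f) = 2 - (K - 1*6) = 2 - (K - 6) = 2 - (-6 + K) = 2 + (6 - K) = 8 - K)
k = 5 (k = 5*1 = 5)
k*y(22, -4) = 5*(8 - 1*22) = 5*(8 - 22) = 5*(-14) = -70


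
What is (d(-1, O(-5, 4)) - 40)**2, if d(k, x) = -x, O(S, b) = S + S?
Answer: 900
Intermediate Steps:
O(S, b) = 2*S
(d(-1, O(-5, 4)) - 40)**2 = (-2*(-5) - 40)**2 = (-1*(-10) - 40)**2 = (10 - 40)**2 = (-30)**2 = 900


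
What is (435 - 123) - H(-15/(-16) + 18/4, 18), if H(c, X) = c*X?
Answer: 1713/8 ≈ 214.13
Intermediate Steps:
H(c, X) = X*c
(435 - 123) - H(-15/(-16) + 18/4, 18) = (435 - 123) - 18*(-15/(-16) + 18/4) = 312 - 18*(-15*(-1/16) + 18*(¼)) = 312 - 18*(15/16 + 9/2) = 312 - 18*87/16 = 312 - 1*783/8 = 312 - 783/8 = 1713/8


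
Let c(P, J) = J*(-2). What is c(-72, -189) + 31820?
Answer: 32198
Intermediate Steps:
c(P, J) = -2*J
c(-72, -189) + 31820 = -2*(-189) + 31820 = 378 + 31820 = 32198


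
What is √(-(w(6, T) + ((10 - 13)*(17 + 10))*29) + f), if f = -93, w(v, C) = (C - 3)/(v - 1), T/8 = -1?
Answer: √56455/5 ≈ 47.521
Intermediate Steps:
T = -8 (T = 8*(-1) = -8)
w(v, C) = (-3 + C)/(-1 + v)
√(-(w(6, T) + ((10 - 13)*(17 + 10))*29) + f) = √(-((-3 - 8)/(-1 + 6) + ((10 - 13)*(17 + 10))*29) - 93) = √(-(-11/5 - 3*27*29) - 93) = √(-((⅕)*(-11) - 81*29) - 93) = √(-(-11/5 - 2349) - 93) = √(-1*(-11756/5) - 93) = √(11756/5 - 93) = √(11291/5) = √56455/5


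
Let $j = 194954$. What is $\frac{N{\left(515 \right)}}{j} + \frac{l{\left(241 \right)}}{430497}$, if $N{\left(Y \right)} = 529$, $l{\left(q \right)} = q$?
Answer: $\frac{274716827}{83927112138} \approx 0.0032733$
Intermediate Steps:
$\frac{N{\left(515 \right)}}{j} + \frac{l{\left(241 \right)}}{430497} = \frac{529}{194954} + \frac{241}{430497} = \frac{274716827}{83927112138}$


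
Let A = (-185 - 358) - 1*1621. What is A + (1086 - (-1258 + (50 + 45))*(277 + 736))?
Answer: 1177041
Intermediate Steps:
A = -2164 (A = -543 - 1621 = -2164)
A + (1086 - (-1258 + (50 + 45))*(277 + 736)) = -2164 + (1086 - (-1258 + (50 + 45))*(277 + 736)) = -2164 + (1086 - (-1258 + 95)*1013) = -2164 + (1086 - (-1163)*1013) = -2164 + (1086 - 1*(-1178119)) = -2164 + (1086 + 1178119) = -2164 + 1179205 = 1177041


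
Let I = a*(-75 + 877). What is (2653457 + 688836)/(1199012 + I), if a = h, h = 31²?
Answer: 3342293/1969734 ≈ 1.6968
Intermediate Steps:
h = 961
a = 961
I = 770722 (I = 961*(-75 + 877) = 961*802 = 770722)
(2653457 + 688836)/(1199012 + I) = (2653457 + 688836)/(1199012 + 770722) = 3342293/1969734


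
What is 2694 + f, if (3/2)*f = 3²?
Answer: 2700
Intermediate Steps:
f = 6 (f = (⅔)*3² = (⅔)*9 = 6)
2694 + f = 2694 + 6 = 2700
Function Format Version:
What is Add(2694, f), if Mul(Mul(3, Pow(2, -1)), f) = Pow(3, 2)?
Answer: 2700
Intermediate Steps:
f = 6 (f = Mul(Rational(2, 3), Pow(3, 2)) = Mul(Rational(2, 3), 9) = 6)
Add(2694, f) = Add(2694, 6) = 2700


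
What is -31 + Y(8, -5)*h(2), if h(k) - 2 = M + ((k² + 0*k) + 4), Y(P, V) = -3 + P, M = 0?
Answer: 19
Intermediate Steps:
h(k) = 6 + k² (h(k) = 2 + (0 + ((k² + 0*k) + 4)) = 2 + (0 + ((k² + 0) + 4)) = 2 + (0 + (k² + 4)) = 2 + (0 + (4 + k²)) = 2 + (4 + k²) = 6 + k²)
-31 + Y(8, -5)*h(2) = -31 + (-3 + 8)*(6 + 2²) = -31 + 5*(6 + 4) = -31 + 5*10 = -31 + 50 = 19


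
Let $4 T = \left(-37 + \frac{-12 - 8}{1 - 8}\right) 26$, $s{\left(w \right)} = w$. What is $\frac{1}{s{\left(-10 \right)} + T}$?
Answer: $- \frac{14}{3247} \approx -0.0043117$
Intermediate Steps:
$T = - \frac{3107}{14}$ ($T = \frac{\left(-37 + \frac{-12 - 8}{1 - 8}\right) 26}{4} = \frac{\left(-37 - \frac{20}{-7}\right) 26}{4} = \frac{\left(-37 - - \frac{20}{7}\right) 26}{4} = \frac{\left(-37 + \frac{20}{7}\right) 26}{4} = \frac{\left(- \frac{239}{7}\right) 26}{4} = \frac{1}{4} \left(- \frac{6214}{7}\right) = - \frac{3107}{14} \approx -221.93$)
$\frac{1}{s{\left(-10 \right)} + T} = \frac{1}{-10 - \frac{3107}{14}} = \frac{1}{- \frac{3247}{14}} = - \frac{14}{3247}$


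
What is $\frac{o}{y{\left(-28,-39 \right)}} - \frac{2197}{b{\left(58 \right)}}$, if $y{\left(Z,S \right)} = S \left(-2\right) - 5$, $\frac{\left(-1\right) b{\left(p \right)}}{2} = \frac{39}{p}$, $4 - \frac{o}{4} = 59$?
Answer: $\frac{357113}{219} \approx 1630.7$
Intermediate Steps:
$o = -220$ ($o = 16 - 236 = -220$)
$b{\left(p \right)} = - \frac{78}{p}$ ($b{\left(p \right)} = - 2 \frac{39}{p} = - \frac{78}{p}$)
$y{\left(Z,S \right)} = -5 - 2 S$ ($y{\left(Z,S \right)} = - 2 S - 5 = -5 - 2 S$)
$\frac{o}{y{\left(-28,-39 \right)}} - \frac{2197}{b{\left(58 \right)}} = - \frac{220}{-5 - -78} - \frac{2197}{\left(-78\right) \frac{1}{58}} = - \frac{220}{-5 + 78} - \frac{2197}{\left(-78\right) \frac{1}{58}} = - \frac{220}{73} - \frac{2197}{- \frac{39}{29}} = \left(-220\right) \frac{1}{73} - - \frac{4901}{3} = - \frac{220}{73} + \frac{4901}{3} = \frac{357113}{219}$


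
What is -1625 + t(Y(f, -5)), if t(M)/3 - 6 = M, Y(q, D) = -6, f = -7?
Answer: -1625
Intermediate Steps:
t(M) = 18 + 3*M
-1625 + t(Y(f, -5)) = -1625 + (18 + 3*(-6)) = -1625 + (18 - 18) = -1625 + 0 = -1625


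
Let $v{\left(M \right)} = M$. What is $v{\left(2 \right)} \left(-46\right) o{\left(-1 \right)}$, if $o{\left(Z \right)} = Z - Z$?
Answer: $0$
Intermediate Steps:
$o{\left(Z \right)} = 0$
$v{\left(2 \right)} \left(-46\right) o{\left(-1 \right)} = 2 \left(-46\right) 0 = \left(-92\right) 0 = 0$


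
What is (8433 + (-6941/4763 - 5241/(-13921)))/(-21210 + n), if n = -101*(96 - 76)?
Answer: -50825863571/140025631390 ≈ -0.36298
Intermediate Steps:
n = -2020 (n = -101*20 = -2020)
(8433 + (-6941/4763 - 5241/(-13921)))/(-21210 + n) = (8433 + (-6941/4763 - 5241/(-13921)))/(-21210 - 2020) = (8433 + (-6941*1/4763 - 5241*(-1/13921)))/(-23230) = (8433 + (-631/433 + 5241/13921))*(-1/23230) = (8433 - 6514798/6027793)*(-1/23230) = (50825863571/6027793)*(-1/23230) = -50825863571/140025631390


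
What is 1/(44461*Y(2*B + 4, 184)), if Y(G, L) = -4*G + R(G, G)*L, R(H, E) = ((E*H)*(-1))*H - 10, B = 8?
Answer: -1/65531957120 ≈ -1.5260e-11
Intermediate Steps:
R(H, E) = -10 - E*H² (R(H, E) = (-E*H)*H - 10 = -E*H² - 10 = -10 - E*H²)
Y(G, L) = -4*G + L*(-10 - G³) (Y(G, L) = -4*G + (-10 - G*G²)*L = -4*G + (-10 - G³)*L = -4*G + L*(-10 - G³))
1/(44461*Y(2*B + 4, 184)) = 1/(44461*(-4*(2*8 + 4) - 1*184*(10 + (2*8 + 4)³))) = 1/(44461*(-4*(16 + 4) - 1*184*(10 + (16 + 4)³))) = 1/(44461*(-4*20 - 1*184*(10 + 20³))) = 1/(44461*(-80 - 1*184*(10 + 8000))) = 1/(44461*(-80 - 1*184*8010)) = 1/(44461*(-80 - 1473840)) = (1/44461)/(-1473920) = (1/44461)*(-1/1473920) = -1/65531957120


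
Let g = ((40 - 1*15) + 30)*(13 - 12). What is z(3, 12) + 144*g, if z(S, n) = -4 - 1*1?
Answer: 7915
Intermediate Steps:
z(S, n) = -5 (z(S, n) = -4 - 1 = -5)
g = 55 (g = ((40 - 15) + 30)*1 = (25 + 30)*1 = 55*1 = 55)
z(3, 12) + 144*g = -5 + 144*55 = -5 + 7920 = 7915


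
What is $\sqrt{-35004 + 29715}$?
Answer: $i \sqrt{5289} \approx 72.725 i$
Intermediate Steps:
$\sqrt{-35004 + 29715} = \sqrt{-5289} = i \sqrt{5289}$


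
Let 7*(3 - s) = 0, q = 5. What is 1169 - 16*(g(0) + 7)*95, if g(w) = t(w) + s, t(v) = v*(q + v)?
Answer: -14031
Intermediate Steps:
t(v) = v*(5 + v)
s = 3 (s = 3 - 1/7*0 = 3 + 0 = 3)
g(w) = 3 + w*(5 + w) (g(w) = w*(5 + w) + 3 = 3 + w*(5 + w))
1169 - 16*(g(0) + 7)*95 = 1169 - 16*((3 + 0*(5 + 0)) + 7)*95 = 1169 - 16*((3 + 0*5) + 7)*95 = 1169 - 16*((3 + 0) + 7)*95 = 1169 - 16*(3 + 7)*95 = 1169 - 16*10*95 = 1169 - 160*95 = 1169 - 15200 = -14031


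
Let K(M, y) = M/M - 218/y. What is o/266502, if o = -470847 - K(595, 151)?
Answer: -35548915/20120901 ≈ -1.7668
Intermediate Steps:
K(M, y) = 1 - 218/y
o = -71097830/151 (o = -470847 - (-218 + 151)/151 = -470847 - (-67)/151 = -470847 - 1*(-67/151) = -470847 + 67/151 = -71097830/151 ≈ -4.7085e+5)
o/266502 = -71097830/151/266502 = -71097830/151*1/266502 = -35548915/20120901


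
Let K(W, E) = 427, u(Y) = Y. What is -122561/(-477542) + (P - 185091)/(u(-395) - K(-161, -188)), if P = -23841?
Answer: 16645758381/65423254 ≈ 254.43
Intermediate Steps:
-122561/(-477542) + (P - 185091)/(u(-395) - K(-161, -188)) = -122561/(-477542) + (-23841 - 185091)/(-395 - 1*427) = -122561*(-1/477542) - 208932/(-395 - 427) = 122561/477542 - 208932/(-822) = 122561/477542 - 208932*(-1/822) = 122561/477542 + 34822/137 = 16645758381/65423254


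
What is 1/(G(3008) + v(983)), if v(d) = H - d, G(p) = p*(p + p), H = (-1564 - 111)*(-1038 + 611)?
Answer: 1/18810370 ≈ 5.3162e-8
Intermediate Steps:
H = 715225 (H = -1675*(-427) = 715225)
G(p) = 2*p² (G(p) = p*(2*p) = 2*p²)
v(d) = 715225 - d
1/(G(3008) + v(983)) = 1/(2*3008² + (715225 - 1*983)) = 1/(2*9048064 + (715225 - 983)) = 1/(18096128 + 714242) = 1/18810370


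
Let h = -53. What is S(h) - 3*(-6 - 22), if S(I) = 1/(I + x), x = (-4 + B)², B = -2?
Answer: 1427/17 ≈ 83.941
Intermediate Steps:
x = 36 (x = (-4 - 2)² = (-6)² = 36)
S(I) = 1/(36 + I) (S(I) = 1/(I + 36) = 1/(36 + I))
S(h) - 3*(-6 - 22) = 1/(36 - 53) - 3*(-6 - 22) = 1/(-17) - 3*(-28) = -1/17 - 1*(-84) = -1/17 + 84 = 1427/17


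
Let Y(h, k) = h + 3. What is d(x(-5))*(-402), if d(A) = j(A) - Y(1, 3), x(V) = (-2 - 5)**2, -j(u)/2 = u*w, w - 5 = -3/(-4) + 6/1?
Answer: 464511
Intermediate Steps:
w = 47/4 (w = 5 + (-3/(-4) + 6/1) = 5 + (-3*(-1/4) + 6*1) = 5 + (3/4 + 6) = 5 + 27/4 = 47/4 ≈ 11.750)
j(u) = -47*u/2 (j(u) = -2*u*47/4 = -47*u/2)
Y(h, k) = 3 + h
x(V) = 49 (x(V) = (-7)**2 = 49)
d(A) = -4 - 47*A/2 (d(A) = -47*A/2 - (3 + 1) = -47*A/2 - 1*4 = -47*A/2 - 4 = -4 - 47*A/2)
d(x(-5))*(-402) = (-4 - 47/2*49)*(-402) = (-4 - 2303/2)*(-402) = -2311/2*(-402) = 464511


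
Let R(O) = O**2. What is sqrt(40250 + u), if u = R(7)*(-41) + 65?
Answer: sqrt(38306) ≈ 195.72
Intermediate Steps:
u = -1944 (u = 7**2*(-41) + 65 = 49*(-41) + 65 = -2009 + 65 = -1944)
sqrt(40250 + u) = sqrt(40250 - 1944) = sqrt(38306)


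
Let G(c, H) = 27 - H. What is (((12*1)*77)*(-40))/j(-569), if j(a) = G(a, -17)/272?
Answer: -228480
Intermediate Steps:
j(a) = 11/68 (j(a) = (27 - 1*(-17))/272 = (27 + 17)*(1/272) = 44*(1/272) = 11/68)
(((12*1)*77)*(-40))/j(-569) = (((12*1)*77)*(-40))/(11/68) = ((12*77)*(-40))*(68/11) = (924*(-40))*(68/11) = -36960*68/11 = -228480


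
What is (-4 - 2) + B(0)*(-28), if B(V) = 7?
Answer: -202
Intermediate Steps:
(-4 - 2) + B(0)*(-28) = (-4 - 2) + 7*(-28) = -6 - 196 = -202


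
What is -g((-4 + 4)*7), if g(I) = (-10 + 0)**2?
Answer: -100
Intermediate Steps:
g(I) = 100 (g(I) = (-10)**2 = 100)
-g((-4 + 4)*7) = -1*100 = -100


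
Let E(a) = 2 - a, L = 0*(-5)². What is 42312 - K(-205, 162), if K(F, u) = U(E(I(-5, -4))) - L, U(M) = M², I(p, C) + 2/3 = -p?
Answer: 380759/9 ≈ 42307.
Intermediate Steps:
I(p, C) = -⅔ - p
L = 0 (L = 0*25 = 0)
K(F, u) = 49/9 (K(F, u) = (2 - (-⅔ - 1*(-5)))² - 1*0 = (2 - (-⅔ + 5))² + 0 = (2 - 1*13/3)² + 0 = (2 - 13/3)² + 0 = (-7/3)² + 0 = 49/9 + 0 = 49/9)
42312 - K(-205, 162) = 42312 - 1*49/9 = 42312 - 49/9 = 380759/9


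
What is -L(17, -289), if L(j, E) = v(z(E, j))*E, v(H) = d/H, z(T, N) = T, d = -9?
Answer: 9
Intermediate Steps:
v(H) = -9/H
L(j, E) = -9 (L(j, E) = (-9/E)*E = -9)
-L(17, -289) = -1*(-9) = 9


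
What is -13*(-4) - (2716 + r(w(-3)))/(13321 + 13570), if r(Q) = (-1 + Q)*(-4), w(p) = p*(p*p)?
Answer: 1395504/26891 ≈ 51.895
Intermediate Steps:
w(p) = p³ (w(p) = p*p² = p³)
r(Q) = 4 - 4*Q
-13*(-4) - (2716 + r(w(-3)))/(13321 + 13570) = -13*(-4) - (2716 + (4 - 4*(-3)³))/(13321 + 13570) = -13*(-4) - (2716 + (4 - 4*(-27)))/26891 = 52 - (2716 + (4 + 108))/26891 = 52 - (2716 + 112)/26891 = 52 - 2828/26891 = 1395504/26891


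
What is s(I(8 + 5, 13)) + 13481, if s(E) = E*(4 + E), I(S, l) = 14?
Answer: 13733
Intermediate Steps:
s(I(8 + 5, 13)) + 13481 = 14*(4 + 14) + 13481 = 14*18 + 13481 = 252 + 13481 = 13733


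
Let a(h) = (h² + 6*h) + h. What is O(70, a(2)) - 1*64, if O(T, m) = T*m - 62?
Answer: 1134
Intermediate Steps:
a(h) = h² + 7*h
O(T, m) = -62 + T*m
O(70, a(2)) - 1*64 = (-62 + 70*(2*(7 + 2))) - 1*64 = (-62 + 70*(2*9)) - 64 = (-62 + 70*18) - 64 = (-62 + 1260) - 64 = 1198 - 64 = 1134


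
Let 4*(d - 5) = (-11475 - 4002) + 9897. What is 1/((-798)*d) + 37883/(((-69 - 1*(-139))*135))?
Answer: 200098051/49914900 ≈ 4.0088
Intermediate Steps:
d = -1390 (d = 5 + ((-11475 - 4002) + 9897)/4 = 5 + (-15477 + 9897)/4 = 5 + (¼)*(-5580) = 5 - 1395 = -1390)
1/((-798)*d) + 37883/(((-69 - 1*(-139))*135)) = 1/(-798*(-1390)) + 37883/(((-69 - 1*(-139))*135)) = -1/798*(-1/1390) + 37883/(((-69 + 139)*135)) = 1/1109220 + 37883/((70*135)) = 1/1109220 + 37883/9450 = 200098051/49914900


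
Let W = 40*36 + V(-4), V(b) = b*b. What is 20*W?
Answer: 29120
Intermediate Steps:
V(b) = b²
W = 1456 (W = 40*36 + (-4)² = 1440 + 16 = 1456)
20*W = 20*1456 = 29120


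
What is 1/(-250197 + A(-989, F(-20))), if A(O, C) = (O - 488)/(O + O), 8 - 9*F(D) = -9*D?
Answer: -1978/494888189 ≈ -3.9969e-6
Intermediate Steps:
F(D) = 8/9 + D (F(D) = 8/9 - (-1)*D = 8/9 + D)
A(O, C) = (-488 + O)/(2*O) (A(O, C) = (-488 + O)/((2*O)) = (-488 + O)*(1/(2*O)) = (-488 + O)/(2*O))
1/(-250197 + A(-989, F(-20))) = 1/(-250197 + (½)*(-488 - 989)/(-989)) = 1/(-250197 + (½)*(-1/989)*(-1477)) = 1/(-250197 + 1477/1978) = 1/(-494888189/1978) = -1978/494888189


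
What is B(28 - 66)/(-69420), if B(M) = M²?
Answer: -361/17355 ≈ -0.020801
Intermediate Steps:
B(28 - 66)/(-69420) = (28 - 66)²/(-69420) = (-38)²*(-1/69420) = 1444*(-1/69420) = -361/17355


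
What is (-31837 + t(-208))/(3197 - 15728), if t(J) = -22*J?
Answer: 9087/4177 ≈ 2.1755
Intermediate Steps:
(-31837 + t(-208))/(3197 - 15728) = (-31837 - 22*(-208))/(3197 - 15728) = (-31837 + 4576)/(-12531) = -27261*(-1/12531) = 9087/4177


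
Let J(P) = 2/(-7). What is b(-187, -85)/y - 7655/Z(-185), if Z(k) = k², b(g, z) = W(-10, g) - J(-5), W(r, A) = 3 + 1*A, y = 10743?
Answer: -123935401/514750845 ≈ -0.24077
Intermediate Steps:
W(r, A) = 3 + A
J(P) = -2/7 (J(P) = 2*(-⅐) = -2/7)
b(g, z) = 23/7 + g (b(g, z) = (3 + g) - 1*(-2/7) = (3 + g) + 2/7 = 23/7 + g)
b(-187, -85)/y - 7655/Z(-185) = (23/7 - 187)/10743 - 7655/((-185)²) = -1286/7*1/10743 - 7655/34225 = -1286/75201 - 7655*1/34225 = -1286/75201 - 1531/6845 = -123935401/514750845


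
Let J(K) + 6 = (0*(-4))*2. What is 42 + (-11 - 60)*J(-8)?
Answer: 468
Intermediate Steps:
J(K) = -6 (J(K) = -6 + (0*(-4))*2 = -6 + 0*2 = -6 + 0 = -6)
42 + (-11 - 60)*J(-8) = 42 + (-11 - 60)*(-6) = 42 - 71*(-6) = 42 + 426 = 468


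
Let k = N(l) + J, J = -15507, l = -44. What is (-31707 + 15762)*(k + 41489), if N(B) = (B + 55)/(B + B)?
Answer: -3314247975/8 ≈ -4.1428e+8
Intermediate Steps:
N(B) = (55 + B)/(2*B) (N(B) = (55 + B)/((2*B)) = (55 + B)*(1/(2*B)) = (55 + B)/(2*B))
k = -124057/8 (k = (½)*(55 - 44)/(-44) - 15507 = (½)*(-1/44)*11 - 15507 = -⅛ - 15507 = -124057/8 ≈ -15507.)
(-31707 + 15762)*(k + 41489) = (-31707 + 15762)*(-124057/8 + 41489) = -15945*207855/8 = -3314247975/8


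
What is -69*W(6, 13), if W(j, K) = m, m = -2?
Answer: 138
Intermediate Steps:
W(j, K) = -2
-69*W(6, 13) = -69*(-2) = 138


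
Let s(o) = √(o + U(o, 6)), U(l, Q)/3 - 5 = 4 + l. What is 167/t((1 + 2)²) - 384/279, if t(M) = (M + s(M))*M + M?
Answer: 37562/10323 - 167*√7/111 ≈ -0.34187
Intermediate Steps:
U(l, Q) = 27 + 3*l (U(l, Q) = 15 + 3*(4 + l) = 15 + (12 + 3*l) = 27 + 3*l)
s(o) = √(27 + 4*o) (s(o) = √(o + (27 + 3*o)) = √(27 + 4*o))
t(M) = M + M*(M + √(27 + 4*M)) (t(M) = (M + √(27 + 4*M))*M + M = M*(M + √(27 + 4*M)) + M = M + M*(M + √(27 + 4*M)))
167/t((1 + 2)²) - 384/279 = 167/(((1 + 2)²*(1 + (1 + 2)² + √(27 + 4*(1 + 2)²)))) - 384/279 = 167/((3²*(1 + 3² + √(27 + 4*3²)))) - 384*1/279 = 167/((9*(1 + 9 + √(27 + 4*9)))) - 128/93 = 167/((9*(1 + 9 + √(27 + 36)))) - 128/93 = 167/((9*(1 + 9 + √63))) - 128/93 = 167/((9*(1 + 9 + 3*√7))) - 128/93 = 167/((9*(10 + 3*√7))) - 128/93 = 167/(90 + 27*√7) - 128/93 = -128/93 + 167/(90 + 27*√7)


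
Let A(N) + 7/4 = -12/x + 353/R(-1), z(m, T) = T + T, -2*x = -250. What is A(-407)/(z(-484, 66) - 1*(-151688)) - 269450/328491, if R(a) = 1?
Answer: -1199780825629/1466808930000 ≈ -0.81795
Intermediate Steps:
x = 125 (x = -½*(-250) = 125)
z(m, T) = 2*T
A(N) = 175577/500 (A(N) = -7/4 + (-12/125 + 353/1) = -7/4 + (-12*1/125 + 353*1) = -7/4 + (-12/125 + 353) = -7/4 + 44113/125 = 175577/500)
A(-407)/(z(-484, 66) - 1*(-151688)) - 269450/328491 = 175577/(500*(2*66 - 1*(-151688))) - 269450/328491 = 175577/(500*(132 + 151688)) - 269450*1/328491 = (175577/500)/151820 - 15850/19323 = (175577/500)*(1/151820) - 15850/19323 = 175577/75910000 - 15850/19323 = -1199780825629/1466808930000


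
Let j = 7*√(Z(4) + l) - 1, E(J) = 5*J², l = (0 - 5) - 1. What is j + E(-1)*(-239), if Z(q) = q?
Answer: -1196 + 7*I*√2 ≈ -1196.0 + 9.8995*I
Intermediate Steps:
l = -6 (l = -5 - 1 = -6)
j = -1 + 7*I*√2 (j = 7*√(4 - 6) - 1 = 7*√(-2) - 1 = 7*(I*√2) - 1 = 7*I*√2 - 1 = -1 + 7*I*√2 ≈ -1.0 + 9.8995*I)
j + E(-1)*(-239) = (-1 + 7*I*√2) + (5*(-1)²)*(-239) = (-1 + 7*I*√2) + (5*1)*(-239) = (-1 + 7*I*√2) + 5*(-239) = (-1 + 7*I*√2) - 1195 = -1196 + 7*I*√2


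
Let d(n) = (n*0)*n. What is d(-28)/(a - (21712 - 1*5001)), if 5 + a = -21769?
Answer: 0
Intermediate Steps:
a = -21774 (a = -5 - 21769 = -21774)
d(n) = 0 (d(n) = 0*n = 0)
d(-28)/(a - (21712 - 1*5001)) = 0/(-21774 - (21712 - 1*5001)) = 0/(-21774 - (21712 - 5001)) = 0/(-21774 - 1*16711) = 0/(-21774 - 16711) = 0/(-38485) = 0*(-1/38485) = 0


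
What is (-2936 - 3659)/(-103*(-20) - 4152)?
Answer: 6595/2092 ≈ 3.1525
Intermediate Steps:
(-2936 - 3659)/(-103*(-20) - 4152) = -6595/(2060 - 4152) = -6595/(-2092) = -6595*(-1/2092) = 6595/2092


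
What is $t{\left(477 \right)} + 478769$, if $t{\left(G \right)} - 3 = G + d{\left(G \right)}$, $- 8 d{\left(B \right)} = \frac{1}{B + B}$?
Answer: $\frac{3657628367}{7632} \approx 4.7925 \cdot 10^{5}$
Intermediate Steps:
$d{\left(B \right)} = - \frac{1}{16 B}$ ($d{\left(B \right)} = - \frac{1}{8 \left(B + B\right)} = - \frac{1}{8 \cdot 2 B} = - \frac{\frac{1}{2} \frac{1}{B}}{8} = - \frac{1}{16 B}$)
$t{\left(G \right)} = 3 + G - \frac{1}{16 G}$ ($t{\left(G \right)} = 3 + \left(G - \frac{1}{16 G}\right) = 3 + G - \frac{1}{16 G}$)
$t{\left(477 \right)} + 478769 = \left(3 + 477 - \frac{1}{16 \cdot 477}\right) + 478769 = \left(3 + 477 - \frac{1}{7632}\right) + 478769 = \frac{3663359}{7632} + 478769 = \frac{3657628367}{7632}$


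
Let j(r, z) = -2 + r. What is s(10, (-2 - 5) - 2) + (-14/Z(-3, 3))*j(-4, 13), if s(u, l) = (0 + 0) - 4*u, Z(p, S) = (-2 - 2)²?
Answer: -139/4 ≈ -34.750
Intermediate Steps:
Z(p, S) = 16 (Z(p, S) = (-4)² = 16)
s(u, l) = -4*u (s(u, l) = 0 - 4*u = -4*u)
s(10, (-2 - 5) - 2) + (-14/Z(-3, 3))*j(-4, 13) = -4*10 + (-14/16)*(-2 - 4) = -40 - 14*1/16*(-6) = -40 - 7/8*(-6) = -40 + 21/4 = -139/4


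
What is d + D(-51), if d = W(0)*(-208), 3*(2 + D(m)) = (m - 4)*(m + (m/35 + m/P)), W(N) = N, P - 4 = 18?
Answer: 14031/14 ≈ 1002.2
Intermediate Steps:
P = 22 (P = 4 + 18 = 22)
D(m) = -2 + 827*m*(-4 + m)/2310 (D(m) = -2 + ((m - 4)*(m + (m/35 + m/22)))/3 = -2 + ((-4 + m)*(m + (m*(1/35) + m*(1/22))))/3 = -2 + ((-4 + m)*(m + (m/35 + m/22)))/3 = -2 + ((-4 + m)*(m + 57*m/770))/3 = -2 + ((-4 + m)*(827*m/770))/3 = -2 + (827*m*(-4 + m)/770)/3 = -2 + 827*m*(-4 + m)/2310)
d = 0 (d = 0*(-208) = 0)
d + D(-51) = 0 + (-2 - 1654/1155*(-51) + (827/2310)*(-51)**2) = 0 + (-2 + 28118/385 + (827/2310)*2601) = 0 + (-2 + 28118/385 + 717009/770) = 0 + 14031/14 = 14031/14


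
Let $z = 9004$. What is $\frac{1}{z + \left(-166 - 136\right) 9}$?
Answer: $\frac{1}{6286} \approx 0.00015908$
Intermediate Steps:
$\frac{1}{z + \left(-166 - 136\right) 9} = \frac{1}{9004 + \left(-166 - 136\right) 9} = \frac{1}{9004 - 2718} = \frac{1}{6286}$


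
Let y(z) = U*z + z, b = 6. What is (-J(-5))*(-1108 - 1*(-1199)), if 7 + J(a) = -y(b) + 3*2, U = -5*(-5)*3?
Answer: 41587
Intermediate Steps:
U = 75 (U = 25*3 = 75)
y(z) = 76*z (y(z) = 75*z + z = 76*z)
J(a) = -457 (J(a) = -7 + (-76*6 + 3*2) = -7 + (-1*456 + 6) = -7 + (-456 + 6) = -7 - 450 = -457)
(-J(-5))*(-1108 - 1*(-1199)) = (-1*(-457))*(-1108 - 1*(-1199)) = 457*(-1108 + 1199) = 457*91 = 41587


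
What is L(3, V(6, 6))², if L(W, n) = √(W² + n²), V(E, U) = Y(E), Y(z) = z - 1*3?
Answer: 18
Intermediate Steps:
Y(z) = -3 + z (Y(z) = z - 3 = -3 + z)
V(E, U) = -3 + E
L(3, V(6, 6))² = (√(3² + (-3 + 6)²))² = (√(9 + 3²))² = (√(9 + 9))² = (√18)² = (3*√2)² = 18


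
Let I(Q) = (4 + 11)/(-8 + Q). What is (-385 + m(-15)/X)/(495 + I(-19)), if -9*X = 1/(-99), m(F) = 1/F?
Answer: -9999/11125 ≈ -0.89879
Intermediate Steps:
I(Q) = 15/(-8 + Q)
X = 1/891 (X = -⅑/(-99) = -⅑*(-1/99) = 1/891 ≈ 0.0011223)
(-385 + m(-15)/X)/(495 + I(-19)) = (-385 + 1/((-15)*(1/891)))/(495 + 15/(-8 - 19)) = (-385 - 1/15*891)/(495 + 15/(-27)) = (-385 - 297/5)/(495 + 15*(-1/27)) = -2222/(5*(495 - 5/9)) = -2222/(5*4450/9) = -2222/5*9/4450 = -9999/11125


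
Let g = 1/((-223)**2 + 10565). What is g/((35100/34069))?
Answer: 34069/2116319400 ≈ 1.6098e-5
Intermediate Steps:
g = 1/60294 (g = 1/(49729 + 10565) = 1/60294 ≈ 1.6585e-5)
g/((35100/34069)) = 1/(60294*((35100/34069))) = 1/(60294*((35100*(1/34069)))) = 1/(60294*(35100/34069)) = (1/60294)*(34069/35100) = 34069/2116319400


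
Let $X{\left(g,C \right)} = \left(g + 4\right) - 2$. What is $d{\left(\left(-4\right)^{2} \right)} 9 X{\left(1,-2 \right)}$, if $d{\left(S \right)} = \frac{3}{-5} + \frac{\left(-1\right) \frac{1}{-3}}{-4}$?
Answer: $- \frac{369}{20} \approx -18.45$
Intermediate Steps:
$d{\left(S \right)} = - \frac{41}{60}$ ($d{\left(S \right)} = 3 \left(- \frac{1}{5}\right) + \left(-1\right) \left(- \frac{1}{3}\right) \left(- \frac{1}{4}\right) = - \frac{3}{5} + \frac{1}{3} \left(- \frac{1}{4}\right) = - \frac{3}{5} - \frac{1}{12} = - \frac{41}{60}$)
$X{\left(g,C \right)} = 2 + g$ ($X{\left(g,C \right)} = \left(4 + g\right) - 2 = 2 + g$)
$d{\left(\left(-4\right)^{2} \right)} 9 X{\left(1,-2 \right)} = \left(- \frac{41}{60}\right) 9 \left(2 + 1\right) = \left(- \frac{123}{20}\right) 3 = - \frac{369}{20}$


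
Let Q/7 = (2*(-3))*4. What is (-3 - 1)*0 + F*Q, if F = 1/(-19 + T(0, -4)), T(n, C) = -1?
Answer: 42/5 ≈ 8.4000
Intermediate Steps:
Q = -168 (Q = 7*((2*(-3))*4) = 7*(-6*4) = 7*(-24) = -168)
F = -1/20 (F = 1/(-19 - 1) = 1/(-20) = -1/20 ≈ -0.050000)
(-3 - 1)*0 + F*Q = (-3 - 1)*0 - 1/20*(-168) = -4*0 + 42/5 = 0 + 42/5 = 42/5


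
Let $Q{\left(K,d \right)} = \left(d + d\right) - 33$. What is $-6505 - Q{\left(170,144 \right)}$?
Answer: $-6760$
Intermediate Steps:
$Q{\left(K,d \right)} = -33 + 2 d$ ($Q{\left(K,d \right)} = 2 d - 33 = -33 + 2 d$)
$-6505 - Q{\left(170,144 \right)} = -6505 - \left(-33 + 2 \cdot 144\right) = -6505 - \left(-33 + 288\right) = -6505 - 255 = -6760$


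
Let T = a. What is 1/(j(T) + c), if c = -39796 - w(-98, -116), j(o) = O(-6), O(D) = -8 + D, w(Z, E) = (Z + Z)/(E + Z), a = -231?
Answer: -107/4259768 ≈ -2.5119e-5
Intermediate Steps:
T = -231
w(Z, E) = 2*Z/(E + Z) (w(Z, E) = (2*Z)/(E + Z) = 2*Z/(E + Z))
j(o) = -14 (j(o) = -8 - 6 = -14)
c = -4258270/107 (c = -39796 - 2*(-98)/(-116 - 98) = -39796 - 2*(-98)/(-214) = -39796 - 2*(-98)*(-1)/214 = -39796 - 1*98/107 = -39796 - 98/107 = -4258270/107 ≈ -39797.)
1/(j(T) + c) = 1/(-14 - 4258270/107) = 1/(-4259768/107) = -107/4259768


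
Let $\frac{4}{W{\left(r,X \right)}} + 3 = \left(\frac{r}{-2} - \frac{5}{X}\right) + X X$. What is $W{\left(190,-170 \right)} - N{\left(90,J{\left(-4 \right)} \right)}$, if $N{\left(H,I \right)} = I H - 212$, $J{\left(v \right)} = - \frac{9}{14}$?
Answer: $\frac{1849840093}{6854883} \approx 269.86$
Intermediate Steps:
$J{\left(v \right)} = - \frac{9}{14}$ ($J{\left(v \right)} = \left(-9\right) \frac{1}{14} = - \frac{9}{14}$)
$N{\left(H,I \right)} = -212 + H I$ ($N{\left(H,I \right)} = H I - 212 = -212 + H I$)
$W{\left(r,X \right)} = \frac{4}{-3 + X^{2} - \frac{5}{X} - \frac{r}{2}}$ ($W{\left(r,X \right)} = \frac{4}{-3 + \left(\left(\frac{r}{-2} - \frac{5}{X}\right) + X X\right)} = \frac{4}{-3 + \left(\left(r \left(- \frac{1}{2}\right) - \frac{5}{X}\right) + X^{2}\right)} = \frac{4}{-3 - \left(\frac{r}{2} - X^{2} + \frac{5}{X}\right)} = \frac{4}{-3 + X^{2} - \frac{5}{X} - \frac{r}{2}}$)
$W{\left(190,-170 \right)} - N{\left(90,J{\left(-4 \right)} \right)} = \left(-8\right) \left(-170\right) \frac{1}{10 - 2 \left(-170\right)^{3} + 6 \left(-170\right) - 32300} - \left(-212 + 90 \left(- \frac{9}{14}\right)\right) = \left(-8\right) \left(-170\right) \frac{1}{10 - -9826000 - 1020 - 32300} - \left(-212 - \frac{405}{7}\right) = \left(-8\right) \left(-170\right) \frac{1}{10 + 9826000 - 1020 - 32300} - - \frac{1889}{7} = \left(-8\right) \left(-170\right) \frac{1}{9792690} + \frac{1889}{7} = \frac{136}{979269} + \frac{1889}{7} = \frac{1849840093}{6854883}$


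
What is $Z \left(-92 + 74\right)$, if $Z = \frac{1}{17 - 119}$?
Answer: $\frac{3}{17} \approx 0.17647$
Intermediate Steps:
$Z = - \frac{1}{102}$ ($Z = \frac{1}{-102} = - \frac{1}{102} \approx -0.0098039$)
$Z \left(-92 + 74\right) = - \frac{-92 + 74}{102} = \left(- \frac{1}{102}\right) \left(-18\right) = \frac{3}{17}$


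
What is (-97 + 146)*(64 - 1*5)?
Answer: 2891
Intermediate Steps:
(-97 + 146)*(64 - 1*5) = 49*(64 - 5) = 49*59 = 2891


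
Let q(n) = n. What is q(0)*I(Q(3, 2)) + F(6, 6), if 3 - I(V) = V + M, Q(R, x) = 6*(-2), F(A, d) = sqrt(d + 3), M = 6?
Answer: 3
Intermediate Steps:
F(A, d) = sqrt(3 + d)
Q(R, x) = -12
I(V) = -3 - V (I(V) = 3 - (V + 6) = 3 - (6 + V) = 3 + (-6 - V) = -3 - V)
q(0)*I(Q(3, 2)) + F(6, 6) = 0*(-3 - 1*(-12)) + sqrt(3 + 6) = 0*(-3 + 12) + sqrt(9) = 0*9 + 3 = 0 + 3 = 3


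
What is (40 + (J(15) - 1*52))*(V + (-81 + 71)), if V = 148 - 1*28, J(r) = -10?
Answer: -2420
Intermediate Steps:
V = 120 (V = 148 - 28 = 120)
(40 + (J(15) - 1*52))*(V + (-81 + 71)) = (40 + (-10 - 1*52))*(120 + (-81 + 71)) = (40 + (-10 - 52))*(120 - 10) = (40 - 62)*110 = -22*110 = -2420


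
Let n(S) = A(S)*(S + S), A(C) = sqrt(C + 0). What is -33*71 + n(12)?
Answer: -2343 + 48*sqrt(3) ≈ -2259.9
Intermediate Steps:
A(C) = sqrt(C)
n(S) = 2*S**(3/2) (n(S) = sqrt(S)*(S + S) = sqrt(S)*(2*S) = 2*S**(3/2))
-33*71 + n(12) = -33*71 + 2*12**(3/2) = -2343 + 2*(24*sqrt(3)) = -2343 + 48*sqrt(3)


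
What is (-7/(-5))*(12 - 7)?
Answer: 7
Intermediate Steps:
(-7/(-5))*(12 - 7) = -7*(-1/5)*5 = (7/5)*5 = 7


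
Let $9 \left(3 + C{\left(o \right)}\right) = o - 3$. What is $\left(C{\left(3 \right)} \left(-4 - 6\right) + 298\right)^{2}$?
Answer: $107584$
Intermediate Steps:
$C{\left(o \right)} = - \frac{10}{3} + \frac{o}{9}$ ($C{\left(o \right)} = -3 + \frac{o - 3}{9} = -3 + \frac{-3 + o}{9} = -3 + \left(- \frac{1}{3} + \frac{o}{9}\right) = - \frac{10}{3} + \frac{o}{9}$)
$\left(C{\left(3 \right)} \left(-4 - 6\right) + 298\right)^{2} = \left(\left(- \frac{10}{3} + \frac{1}{9} \cdot 3\right) \left(-4 - 6\right) + 298\right)^{2} = \left(\left(- \frac{10}{3} + \frac{1}{3}\right) \left(-10\right) + 298\right)^{2} = \left(\left(-3\right) \left(-10\right) + 298\right)^{2} = \left(30 + 298\right)^{2} = 328^{2} = 107584$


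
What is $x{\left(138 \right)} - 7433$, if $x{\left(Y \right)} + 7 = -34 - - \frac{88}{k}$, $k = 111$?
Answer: $- \frac{829526}{111} \approx -7473.2$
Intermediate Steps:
$x{\left(Y \right)} = - \frac{4463}{111}$ ($x{\left(Y \right)} = -7 - \left(34 - \frac{88}{111}\right) = -7 - \frac{3686}{111} = - \frac{4463}{111}$)
$x{\left(138 \right)} - 7433 = - \frac{4463}{111} - 7433 = - \frac{829526}{111}$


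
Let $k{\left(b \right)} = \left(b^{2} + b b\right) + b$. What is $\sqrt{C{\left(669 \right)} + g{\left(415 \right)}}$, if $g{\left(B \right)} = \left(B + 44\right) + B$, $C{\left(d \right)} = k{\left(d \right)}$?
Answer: $\sqrt{896665} \approx 946.92$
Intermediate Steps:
$k{\left(b \right)} = b + 2 b^{2}$ ($k{\left(b \right)} = \left(b^{2} + b^{2}\right) + b = 2 b^{2} + b = b + 2 b^{2}$)
$C{\left(d \right)} = d \left(1 + 2 d\right)$
$g{\left(B \right)} = 44 + 2 B$ ($g{\left(B \right)} = \left(44 + B\right) + B = 44 + 2 B$)
$\sqrt{C{\left(669 \right)} + g{\left(415 \right)}} = \sqrt{669 \left(1 + 2 \cdot 669\right) + \left(44 + 2 \cdot 415\right)} = \sqrt{669 \left(1 + 1338\right) + \left(44 + 830\right)} = \sqrt{669 \cdot 1339 + 874} = \sqrt{895791 + 874} = \sqrt{896665}$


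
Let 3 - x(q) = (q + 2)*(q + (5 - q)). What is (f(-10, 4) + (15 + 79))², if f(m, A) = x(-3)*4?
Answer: 15876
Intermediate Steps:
x(q) = -7 - 5*q (x(q) = 3 - (q + 2)*(q + (5 - q)) = 3 - (2 + q)*5 = 3 - (10 + 5*q) = 3 + (-10 - 5*q) = -7 - 5*q)
f(m, A) = 32 (f(m, A) = (-7 - 5*(-3))*4 = (-7 + 15)*4 = 8*4 = 32)
(f(-10, 4) + (15 + 79))² = (32 + (15 + 79))² = (32 + 94)² = 126² = 15876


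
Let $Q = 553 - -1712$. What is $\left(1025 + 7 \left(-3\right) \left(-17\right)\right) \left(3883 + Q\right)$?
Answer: $8496536$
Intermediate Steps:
$Q = 2265$ ($Q = 553 + 1712 = 2265$)
$\left(1025 + 7 \left(-3\right) \left(-17\right)\right) \left(3883 + Q\right) = \left(1025 + 7 \left(-3\right) \left(-17\right)\right) \left(3883 + 2265\right) = \left(1025 - -357\right) 6148 = \left(1025 + 357\right) 6148 = 1382 \cdot 6148 = 8496536$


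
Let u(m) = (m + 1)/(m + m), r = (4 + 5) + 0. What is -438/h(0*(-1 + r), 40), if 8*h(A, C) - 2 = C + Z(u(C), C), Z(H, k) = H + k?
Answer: -280320/6601 ≈ -42.466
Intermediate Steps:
r = 9 (r = 9 + 0 = 9)
u(m) = (1 + m)/(2*m) (u(m) = (1 + m)/((2*m)) = (1 + m)*(1/(2*m)) = (1 + m)/(2*m))
h(A, C) = ¼ + C/4 + (1 + C)/(16*C) (h(A, C) = ¼ + (C + ((1 + C)/(2*C) + C))/8 = ¼ + (C + (C + (1 + C)/(2*C)))/8 = ¼ + (2*C + (1 + C)/(2*C))/8 = ¼ + (C/4 + (1 + C)/(16*C)) = ¼ + C/4 + (1 + C)/(16*C))
-438/h(0*(-1 + r), 40) = -438/(5/16 + (¼)*40 + (1/16)/40) = -438/(5/16 + 10 + (1/16)*(1/40)) = -438/(5/16 + 10 + 1/640) = -438/6601/640 = -438*640/6601 = -280320/6601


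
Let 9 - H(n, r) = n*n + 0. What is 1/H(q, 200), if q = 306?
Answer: -1/93627 ≈ -1.0681e-5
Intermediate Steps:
H(n, r) = 9 - n**2 (H(n, r) = 9 - (n*n + 0) = 9 - (n**2 + 0) = 9 - n**2)
1/H(q, 200) = 1/(9 - 1*306**2) = 1/(9 - 1*93636) = 1/(9 - 93636) = 1/(-93627) = -1/93627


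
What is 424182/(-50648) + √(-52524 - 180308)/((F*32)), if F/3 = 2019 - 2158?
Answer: -212091/25324 - I*√3638/1668 ≈ -8.3751 - 0.036161*I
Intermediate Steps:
F = -417 (F = 3*(2019 - 2158) = 3*(-139) = -417)
424182/(-50648) + √(-52524 - 180308)/((F*32)) = 424182/(-50648) + √(-52524 - 180308)/((-417*32)) = 424182*(-1/50648) + √(-232832)/(-13344) = -212091/25324 + (8*I*√3638)*(-1/13344) = -212091/25324 - I*√3638/1668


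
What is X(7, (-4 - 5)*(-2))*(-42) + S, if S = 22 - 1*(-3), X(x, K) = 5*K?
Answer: -3755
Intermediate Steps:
S = 25 (S = 22 + 3 = 25)
X(7, (-4 - 5)*(-2))*(-42) + S = (5*((-4 - 5)*(-2)))*(-42) + 25 = (5*(-9*(-2)))*(-42) + 25 = (5*18)*(-42) + 25 = 90*(-42) + 25 = -3780 + 25 = -3755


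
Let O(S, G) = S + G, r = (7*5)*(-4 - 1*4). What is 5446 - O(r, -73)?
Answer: 5799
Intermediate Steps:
r = -280 (r = 35*(-4 - 4) = 35*(-8) = -280)
O(S, G) = G + S
5446 - O(r, -73) = 5446 - (-73 - 280) = 5446 - 1*(-353) = 5446 + 353 = 5799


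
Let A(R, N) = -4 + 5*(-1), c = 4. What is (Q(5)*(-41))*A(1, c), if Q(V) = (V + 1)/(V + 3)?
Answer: 1107/4 ≈ 276.75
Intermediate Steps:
A(R, N) = -9 (A(R, N) = -4 - 5 = -9)
Q(V) = (1 + V)/(3 + V)
(Q(5)*(-41))*A(1, c) = (((1 + 5)/(3 + 5))*(-41))*(-9) = ((6/8)*(-41))*(-9) = (((⅛)*6)*(-41))*(-9) = ((¾)*(-41))*(-9) = -123/4*(-9) = 1107/4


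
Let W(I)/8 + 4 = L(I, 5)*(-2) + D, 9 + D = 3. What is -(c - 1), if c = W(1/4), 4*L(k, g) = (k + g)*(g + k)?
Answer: 765/4 ≈ 191.25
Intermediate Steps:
D = -6 (D = -9 + 3 = -6)
L(k, g) = (g + k)²/4 (L(k, g) = ((k + g)*(g + k))/4 = ((g + k)*(g + k))/4 = (g + k)²/4)
W(I) = -80 - 4*(5 + I)² (W(I) = -32 + 8*(((5 + I)²/4)*(-2) - 6) = -32 + 8*(-(5 + I)²/2 - 6) = -32 + 8*(-6 - (5 + I)²/2) = -32 + (-48 - 4*(5 + I)²) = -80 - 4*(5 + I)²)
c = -761/4 (c = -80 - 4*(5 + 1/4)² = -80 - 4*(5 + 1*(¼))² = -80 - 4*(5 + ¼)² = -80 - 4*(21/4)² = -80 - 4*441/16 = -80 - 441/4 = -761/4 ≈ -190.25)
-(c - 1) = -(-761/4 - 1) = -1*(-765/4) = 765/4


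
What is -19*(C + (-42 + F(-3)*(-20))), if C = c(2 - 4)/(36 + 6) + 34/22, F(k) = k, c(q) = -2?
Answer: -85576/231 ≈ -370.46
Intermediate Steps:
C = 346/231 (C = -2/(36 + 6) + 34/22 = -2/42 + 34*(1/22) = -2*1/42 + 17/11 = -1/21 + 17/11 = 346/231 ≈ 1.4978)
-19*(C + (-42 + F(-3)*(-20))) = -19*(346/231 + (-42 - 3*(-20))) = -19*(346/231 + (-42 + 60)) = -19*(346/231 + 18) = -19*4504/231 = -85576/231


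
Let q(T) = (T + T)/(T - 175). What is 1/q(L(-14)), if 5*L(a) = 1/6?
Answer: -5249/2 ≈ -2624.5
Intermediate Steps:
L(a) = 1/30 (L(a) = (1/5)/6 = (1/5)*(1/6) = 1/30)
q(T) = 2*T/(-175 + T) (q(T) = (2*T)/(-175 + T) = 2*T/(-175 + T))
1/q(L(-14)) = 1/(2*(1/30)/(-175 + 1/30)) = 1/(2*(1/30)/(-5249/30)) = 1/(2*(1/30)*(-30/5249)) = 1/(-2/5249) = -5249/2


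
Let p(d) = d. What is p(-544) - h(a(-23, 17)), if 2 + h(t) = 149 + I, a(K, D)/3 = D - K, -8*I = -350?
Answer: -2939/4 ≈ -734.75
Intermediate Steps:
I = 175/4 (I = -⅛*(-350) = 175/4 ≈ 43.750)
a(K, D) = -3*K + 3*D (a(K, D) = 3*(D - K) = -3*K + 3*D)
h(t) = 763/4 (h(t) = -2 + (149 + 175/4) = -2 + 771/4 = 763/4)
p(-544) - h(a(-23, 17)) = -544 - 1*763/4 = -544 - 763/4 = -2939/4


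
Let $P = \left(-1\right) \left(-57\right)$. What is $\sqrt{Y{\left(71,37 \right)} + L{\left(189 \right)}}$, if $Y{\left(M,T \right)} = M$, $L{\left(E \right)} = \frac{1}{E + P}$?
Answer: $\frac{\sqrt{4296882}}{246} \approx 8.4264$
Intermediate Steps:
$P = 57$
$L{\left(E \right)} = \frac{1}{57 + E}$ ($L{\left(E \right)} = \frac{1}{E + 57} = \frac{1}{57 + E}$)
$\sqrt{Y{\left(71,37 \right)} + L{\left(189 \right)}} = \sqrt{71 + \frac{1}{57 + 189}} = \sqrt{71 + \frac{1}{246}} = \sqrt{\frac{17467}{246}} = \frac{\sqrt{4296882}}{246}$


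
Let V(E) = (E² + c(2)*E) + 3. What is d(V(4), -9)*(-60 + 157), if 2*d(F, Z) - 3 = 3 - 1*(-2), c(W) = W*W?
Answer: 388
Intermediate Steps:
c(W) = W²
V(E) = 3 + E² + 4*E (V(E) = (E² + 2²*E) + 3 = (E² + 4*E) + 3 = 3 + E² + 4*E)
d(F, Z) = 4 (d(F, Z) = 3/2 + (3 - 1*(-2))/2 = 3/2 + (3 + 2)/2 = 3/2 + (½)*5 = 3/2 + 5/2 = 4)
d(V(4), -9)*(-60 + 157) = 4*(-60 + 157) = 4*97 = 388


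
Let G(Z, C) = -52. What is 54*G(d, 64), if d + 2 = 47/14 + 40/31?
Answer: -2808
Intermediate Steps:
d = 1149/434 (d = -2 + (47/14 + 40/31) = -2 + 2017/434 = 1149/434 ≈ 2.6475)
54*G(d, 64) = 54*(-52) = -2808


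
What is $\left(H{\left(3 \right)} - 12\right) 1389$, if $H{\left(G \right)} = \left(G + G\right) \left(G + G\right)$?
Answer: $33336$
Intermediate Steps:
$H{\left(G \right)} = 4 G^{2}$ ($H{\left(G \right)} = 2 G 2 G = 4 G^{2}$)
$\left(H{\left(3 \right)} - 12\right) 1389 = \left(4 \cdot 3^{2} - 12\right) 1389 = \left(4 \cdot 9 - 12\right) 1389 = \left(36 - 12\right) 1389 = 24 \cdot 1389 = 33336$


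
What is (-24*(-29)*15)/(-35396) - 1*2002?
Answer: -17718308/8849 ≈ -2002.3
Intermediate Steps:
(-24*(-29)*15)/(-35396) - 1*2002 = (696*15)*(-1/35396) - 2002 = 10440*(-1/35396) - 2002 = -2610/8849 - 2002 = -17718308/8849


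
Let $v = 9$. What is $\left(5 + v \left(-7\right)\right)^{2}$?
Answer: $3364$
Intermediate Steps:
$\left(5 + v \left(-7\right)\right)^{2} = \left(5 + 9 \left(-7\right)\right)^{2} = \left(5 - 63\right)^{2} = \left(-58\right)^{2} = 3364$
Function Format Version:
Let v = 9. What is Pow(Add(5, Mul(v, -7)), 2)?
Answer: 3364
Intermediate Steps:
Pow(Add(5, Mul(v, -7)), 2) = Pow(Add(5, Mul(9, -7)), 2) = Pow(Add(5, -63), 2) = Pow(-58, 2) = 3364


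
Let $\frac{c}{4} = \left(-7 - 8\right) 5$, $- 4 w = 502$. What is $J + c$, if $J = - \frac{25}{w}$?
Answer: $- \frac{75250}{251} \approx -299.8$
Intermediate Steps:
$w = - \frac{251}{2}$ ($w = \left(- \frac{1}{4}\right) 502 = - \frac{251}{2} \approx -125.5$)
$c = -300$ ($c = 4 \left(-7 - 8\right) 5 = 4 \left(\left(-15\right) 5\right) = 4 \left(-75\right) = -300$)
$J = \frac{50}{251}$ ($J = - \frac{25}{- \frac{251}{2}} = \left(-25\right) \left(- \frac{2}{251}\right) = \frac{50}{251} \approx 0.1992$)
$J + c = \frac{50}{251} - 300 = - \frac{75250}{251}$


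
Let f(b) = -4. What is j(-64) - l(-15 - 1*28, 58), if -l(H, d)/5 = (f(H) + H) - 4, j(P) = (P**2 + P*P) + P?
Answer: 7873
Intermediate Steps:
j(P) = P + 2*P**2 (j(P) = (P**2 + P**2) + P = 2*P**2 + P = P + 2*P**2)
l(H, d) = 40 - 5*H (l(H, d) = -5*((-4 + H) - 4) = -5*(-8 + H) = 40 - 5*H)
j(-64) - l(-15 - 1*28, 58) = -64*(1 + 2*(-64)) - (40 - 5*(-15 - 1*28)) = -64*(1 - 128) - (40 - 5*(-15 - 28)) = -64*(-127) - (40 - 5*(-43)) = 8128 - (40 + 215) = 8128 - 1*255 = 8128 - 255 = 7873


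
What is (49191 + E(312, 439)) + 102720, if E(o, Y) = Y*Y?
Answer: 344632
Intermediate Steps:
E(o, Y) = Y**2
(49191 + E(312, 439)) + 102720 = (49191 + 439**2) + 102720 = (49191 + 192721) + 102720 = 241912 + 102720 = 344632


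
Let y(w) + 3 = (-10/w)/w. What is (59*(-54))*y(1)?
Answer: 41418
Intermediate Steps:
y(w) = -3 - 10/w² (y(w) = -3 + (-10/w)/w = -3 - 10/w²)
(59*(-54))*y(1) = (59*(-54))*(-3 - 10/1²) = -3186*(-3 - 10*1) = -3186*(-3 - 10) = -3186*(-13) = 41418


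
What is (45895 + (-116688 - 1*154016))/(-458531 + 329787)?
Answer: 224809/128744 ≈ 1.7462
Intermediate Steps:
(45895 + (-116688 - 1*154016))/(-458531 + 329787) = (45895 + (-116688 - 154016))/(-128744) = (45895 - 270704)*(-1/128744) = -224809*(-1/128744) = 224809/128744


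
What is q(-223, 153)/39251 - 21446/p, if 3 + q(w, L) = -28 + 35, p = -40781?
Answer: 841940070/1600695031 ≈ 0.52598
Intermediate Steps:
q(w, L) = 4 (q(w, L) = -3 + (-28 + 35) = -3 + 7 = 4)
q(-223, 153)/39251 - 21446/p = 4/39251 - 21446/(-40781) = 4*(1/39251) - 21446*(-1/40781) = 4/39251 + 21446/40781 = 841940070/1600695031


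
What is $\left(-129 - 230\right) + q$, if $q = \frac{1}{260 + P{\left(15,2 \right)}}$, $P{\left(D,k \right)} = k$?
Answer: $- \frac{94057}{262} \approx -359.0$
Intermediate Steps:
$q = \frac{1}{262}$ ($q = \frac{1}{260 + 2} = \frac{1}{262} \approx 0.0038168$)
$\left(-129 - 230\right) + q = \left(-129 - 230\right) + \frac{1}{262} = -359 + \frac{1}{262} = - \frac{94057}{262}$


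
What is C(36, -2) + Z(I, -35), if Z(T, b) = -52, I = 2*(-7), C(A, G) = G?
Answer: -54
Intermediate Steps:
I = -14
C(36, -2) + Z(I, -35) = -2 - 52 = -54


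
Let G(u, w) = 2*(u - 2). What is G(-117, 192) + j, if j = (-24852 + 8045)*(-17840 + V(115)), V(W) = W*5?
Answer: 290172617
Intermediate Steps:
G(u, w) = -4 + 2*u (G(u, w) = 2*(-2 + u) = -4 + 2*u)
V(W) = 5*W
j = 290172855 (j = (-24852 + 8045)*(-17840 + 5*115) = -16807*(-17840 + 575) = -16807*(-17265) = 290172855)
G(-117, 192) + j = (-4 + 2*(-117)) + 290172855 = (-4 - 234) + 290172855 = -238 + 290172855 = 290172617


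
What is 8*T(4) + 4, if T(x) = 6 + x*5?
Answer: 212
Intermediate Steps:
T(x) = 6 + 5*x
8*T(4) + 4 = 8*(6 + 5*4) + 4 = 8*(6 + 20) + 4 = 8*26 + 4 = 208 + 4 = 212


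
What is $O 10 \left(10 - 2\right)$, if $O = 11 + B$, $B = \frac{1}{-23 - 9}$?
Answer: $\frac{1755}{2} \approx 877.5$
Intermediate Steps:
$B = - \frac{1}{32}$ ($B = \frac{1}{-32} = - \frac{1}{32} \approx -0.03125$)
$O = \frac{351}{32}$ ($O = 11 - \frac{1}{32} = \frac{351}{32} \approx 10.969$)
$O 10 \left(10 - 2\right) = \frac{351}{32} \cdot 10 \left(10 - 2\right) = \frac{1755 \left(10 - 2\right)}{16} = \frac{1755}{16} \cdot 8 = \frac{1755}{2}$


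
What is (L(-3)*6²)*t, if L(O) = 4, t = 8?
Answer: 1152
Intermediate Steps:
(L(-3)*6²)*t = (4*6²)*8 = (4*36)*8 = 144*8 = 1152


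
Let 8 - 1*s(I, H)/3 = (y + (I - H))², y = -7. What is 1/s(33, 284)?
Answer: -1/199668 ≈ -5.0083e-6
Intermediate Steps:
s(I, H) = 24 - 3*(-7 + I - H)² (s(I, H) = 24 - 3*(-7 + (I - H))² = 24 - 3*(-7 + I - H)²)
1/s(33, 284) = 1/(24 - 3*(7 + 284 - 1*33)²) = 1/(24 - 3*(7 + 284 - 33)²) = 1/(24 - 3*258²) = 1/(24 - 3*66564) = 1/(24 - 199692) = 1/(-199668) = -1/199668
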